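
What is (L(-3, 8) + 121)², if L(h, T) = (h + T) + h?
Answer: 15129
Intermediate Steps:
L(h, T) = T + 2*h (L(h, T) = (T + h) + h = T + 2*h)
(L(-3, 8) + 121)² = ((8 + 2*(-3)) + 121)² = ((8 - 6) + 121)² = (2 + 121)² = 123² = 15129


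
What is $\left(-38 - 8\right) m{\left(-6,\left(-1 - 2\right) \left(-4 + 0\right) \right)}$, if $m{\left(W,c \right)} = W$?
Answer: $276$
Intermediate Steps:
$\left(-38 - 8\right) m{\left(-6,\left(-1 - 2\right) \left(-4 + 0\right) \right)} = \left(-38 - 8\right) \left(-6\right) = \left(-46\right) \left(-6\right) = 276$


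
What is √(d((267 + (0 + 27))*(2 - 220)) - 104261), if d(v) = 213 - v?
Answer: 2*I*√9989 ≈ 199.89*I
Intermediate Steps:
√(d((267 + (0 + 27))*(2 - 220)) - 104261) = √((213 - (267 + (0 + 27))*(2 - 220)) - 104261) = √((213 - (267 + 27)*(-218)) - 104261) = √((213 - 294*(-218)) - 104261) = √((213 - 1*(-64092)) - 104261) = √((213 + 64092) - 104261) = √(64305 - 104261) = √(-39956) = 2*I*√9989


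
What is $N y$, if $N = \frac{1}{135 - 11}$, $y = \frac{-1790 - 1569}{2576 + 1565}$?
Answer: $- \frac{3359}{513484} \approx -0.0065416$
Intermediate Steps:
$y = - \frac{3359}{4141}$ ($y = \frac{-1790 - 1569}{4141} = \left(-3359\right) \frac{1}{4141} = - \frac{3359}{4141} \approx -0.81116$)
$N = \frac{1}{124} \approx 0.0080645$
$N y = \frac{1}{124} \left(- \frac{3359}{4141}\right) = - \frac{3359}{513484}$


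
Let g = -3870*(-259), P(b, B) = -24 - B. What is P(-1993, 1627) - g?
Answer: -1003981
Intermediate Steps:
g = 1002330
P(-1993, 1627) - g = (-24 - 1*1627) - 1*1002330 = (-24 - 1627) - 1002330 = -1651 - 1002330 = -1003981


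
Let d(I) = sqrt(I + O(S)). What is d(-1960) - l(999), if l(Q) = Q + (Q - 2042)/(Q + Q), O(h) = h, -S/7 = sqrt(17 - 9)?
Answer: -1994959/1998 + I*sqrt(1960 + 14*sqrt(2)) ≈ -998.48 + 44.495*I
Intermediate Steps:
S = -14*sqrt(2) (S = -7*sqrt(17 - 9) = -14*sqrt(2) ≈ -19.799)
d(I) = sqrt(I - 14*sqrt(2))
l(Q) = Q + (-2042 + Q)/(2*Q) (l(Q) = Q + (-2042 + Q)/((2*Q)) = Q + (-2042 + Q)*(1/(2*Q)) = Q + (-2042 + Q)/(2*Q))
d(-1960) - l(999) = sqrt(-1960 - 14*sqrt(2)) - (1/2 + 999 - 1021/999) = sqrt(-1960 - 14*sqrt(2)) - 1*1994959/1998 = sqrt(-1960 - 14*sqrt(2)) - 1994959/1998 = -1994959/1998 + sqrt(-1960 - 14*sqrt(2))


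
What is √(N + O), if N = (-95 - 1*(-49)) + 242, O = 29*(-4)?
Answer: 4*√5 ≈ 8.9443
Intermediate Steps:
O = -116
N = 196 (N = (-95 + 49) + 242 = -46 + 242 = 196)
√(N + O) = √(196 - 116) = √80 = 4*√5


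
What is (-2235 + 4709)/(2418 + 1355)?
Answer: 2474/3773 ≈ 0.65571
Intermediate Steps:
(-2235 + 4709)/(2418 + 1355) = 2474/3773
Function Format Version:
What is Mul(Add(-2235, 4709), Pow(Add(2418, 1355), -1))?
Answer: Rational(2474, 3773) ≈ 0.65571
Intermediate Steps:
Mul(Add(-2235, 4709), Pow(Add(2418, 1355), -1)) = Mul(2474, Pow(3773, -1)) = Mul(2474, Rational(1, 3773)) = Rational(2474, 3773)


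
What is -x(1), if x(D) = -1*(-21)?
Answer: -21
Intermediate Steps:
x(D) = 21
-x(1) = -1*21 = -21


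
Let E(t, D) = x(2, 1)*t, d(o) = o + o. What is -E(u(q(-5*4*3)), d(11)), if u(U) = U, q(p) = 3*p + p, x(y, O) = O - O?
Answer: 0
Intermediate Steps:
x(y, O) = 0
d(o) = 2*o
q(p) = 4*p
E(t, D) = 0 (E(t, D) = 0*t = 0)
-E(u(q(-5*4*3)), d(11)) = -1*0 = 0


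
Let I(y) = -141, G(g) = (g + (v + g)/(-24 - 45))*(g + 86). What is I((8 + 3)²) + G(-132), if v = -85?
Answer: 17359/3 ≈ 5786.3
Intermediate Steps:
G(g) = (86 + g)*(85/69 + 68*g/69) (G(g) = (g + (-85 + g)/(-24 - 45))*(g + 86) = (g + (-85 + g)/(-69))*(86 + g) = (g + (-85 + g)*(-1/69))*(86 + g) = (g + (85/69 - g/69))*(86 + g) = (85/69 + 68*g/69)*(86 + g) = (86 + g)*(85/69 + 68*g/69))
I((8 + 3)²) + G(-132) = -141 + (7310/69 + (68/69)*(-132)² + (5933/69)*(-132)) = -141 + (7310/69 + (68/69)*17424 - 261052/23) = -141 + (7310/69 + 394944/23 - 261052/23) = -141 + 17782/3 = 17359/3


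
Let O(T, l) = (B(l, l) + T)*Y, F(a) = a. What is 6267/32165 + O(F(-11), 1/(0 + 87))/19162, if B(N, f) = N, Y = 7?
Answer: 5116214959/26811039255 ≈ 0.19082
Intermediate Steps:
O(T, l) = 7*T + 7*l (O(T, l) = (l + T)*7 = (T + l)*7 = 7*T + 7*l)
6267/32165 + O(F(-11), 1/(0 + 87))/19162 = 6267/32165 + (7*(-11) + 7/(0 + 87))/19162 = 6267*(1/32165) + (-77 + 7/87)*(1/19162) = 6267/32165 + (-77 + 7*(1/87))*(1/19162) = 6267/32165 + (-77 + 7/87)*(1/19162) = 6267/32165 - 6692/87*1/19162 = 6267/32165 - 3346/833547 = 5116214959/26811039255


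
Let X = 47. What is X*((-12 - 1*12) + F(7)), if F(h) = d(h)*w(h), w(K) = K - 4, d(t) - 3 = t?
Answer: 282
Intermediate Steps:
d(t) = 3 + t
w(K) = -4 + K
F(h) = (-4 + h)*(3 + h) (F(h) = (3 + h)*(-4 + h) = (-4 + h)*(3 + h))
X*((-12 - 1*12) + F(7)) = 47*((-12 - 1*12) + (-4 + 7)*(3 + 7)) = 47*((-12 - 12) + 3*10) = 47*(-24 + 30) = 47*6 = 282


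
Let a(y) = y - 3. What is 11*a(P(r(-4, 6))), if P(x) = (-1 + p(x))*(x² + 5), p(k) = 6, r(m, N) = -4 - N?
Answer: 5742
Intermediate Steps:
P(x) = 25 + 5*x² (P(x) = (-1 + 6)*(x² + 5) = 5*(5 + x²) = 25 + 5*x²)
a(y) = -3 + y
11*a(P(r(-4, 6))) = 11*(-3 + (25 + 5*(-4 - 1*6)²)) = 11*(-3 + (25 + 5*(-4 - 6)²)) = 11*(-3 + (25 + 5*(-10)²)) = 11*(-3 + (25 + 5*100)) = 11*(-3 + (25 + 500)) = 11*(-3 + 525) = 11*522 = 5742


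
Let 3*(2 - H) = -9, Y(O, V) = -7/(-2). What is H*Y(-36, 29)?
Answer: 35/2 ≈ 17.500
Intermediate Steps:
Y(O, V) = 7/2 (Y(O, V) = -7*(-½) = 7/2)
H = 5 (H = 2 - ⅓*(-9) = 2 + 3 = 5)
H*Y(-36, 29) = 5*(7/2) = 35/2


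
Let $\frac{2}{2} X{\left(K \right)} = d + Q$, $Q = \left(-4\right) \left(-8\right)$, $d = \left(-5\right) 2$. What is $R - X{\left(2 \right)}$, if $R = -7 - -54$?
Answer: $25$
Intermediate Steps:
$d = -10$
$Q = 32$
$R = 47$ ($R = -7 + 54 = 47$)
$X{\left(K \right)} = 22$ ($X{\left(K \right)} = -10 + 32 = 22$)
$R - X{\left(2 \right)} = 47 - 22 = 25$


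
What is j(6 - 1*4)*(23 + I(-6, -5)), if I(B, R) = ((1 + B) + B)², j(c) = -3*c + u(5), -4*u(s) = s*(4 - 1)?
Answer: -1404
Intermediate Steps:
u(s) = -3*s/4 (u(s) = -s*(4 - 1)/4 = -s*3/4 = -3*s/4)
j(c) = -15/4 - 3*c (j(c) = -3*c - ¾*5 = -3*c - 15/4 = -15/4 - 3*c)
I(B, R) = (1 + 2*B)²
j(6 - 1*4)*(23 + I(-6, -5)) = (-15/4 - 3*(6 - 1*4))*(23 + (1 + 2*(-6))²) = (-15/4 - 3*(6 - 4))*(23 + (1 - 12)²) = (-15/4 - 3*2)*(23 + (-11)²) = (-15/4 - 6)*(23 + 121) = -39/4*144 = -1404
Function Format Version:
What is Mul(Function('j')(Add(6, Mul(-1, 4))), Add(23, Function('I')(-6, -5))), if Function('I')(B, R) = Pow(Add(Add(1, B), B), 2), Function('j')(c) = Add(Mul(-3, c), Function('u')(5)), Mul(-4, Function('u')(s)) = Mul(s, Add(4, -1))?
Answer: -1404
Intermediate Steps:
Function('u')(s) = Mul(Rational(-3, 4), s) (Function('u')(s) = Mul(Rational(-1, 4), Mul(s, Add(4, -1))) = Mul(Rational(-1, 4), Mul(s, 3)) = Mul(Rational(-1, 4), Mul(3, s)) = Mul(Rational(-3, 4), s))
Function('j')(c) = Add(Rational(-15, 4), Mul(-3, c)) (Function('j')(c) = Add(Mul(-3, c), Mul(Rational(-3, 4), 5)) = Add(Mul(-3, c), Rational(-15, 4)) = Add(Rational(-15, 4), Mul(-3, c)))
Function('I')(B, R) = Pow(Add(1, Mul(2, B)), 2)
Mul(Function('j')(Add(6, Mul(-1, 4))), Add(23, Function('I')(-6, -5))) = Mul(Add(Rational(-15, 4), Mul(-3, Add(6, Mul(-1, 4)))), Add(23, Pow(Add(1, Mul(2, -6)), 2))) = Mul(Add(Rational(-15, 4), Mul(-3, Add(6, -4))), Add(23, Pow(Add(1, -12), 2))) = Mul(Add(Rational(-15, 4), Mul(-3, 2)), Add(23, Pow(-11, 2))) = Mul(Add(Rational(-15, 4), -6), Add(23, 121)) = Mul(Rational(-39, 4), 144) = -1404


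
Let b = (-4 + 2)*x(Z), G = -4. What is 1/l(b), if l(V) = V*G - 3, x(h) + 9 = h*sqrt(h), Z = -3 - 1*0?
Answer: I/(3*(-25*I + 8*sqrt(3))) ≈ -0.0102 + 0.0056534*I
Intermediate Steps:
Z = -3 (Z = -3 + 0 = -3)
x(h) = -9 + h**(3/2) (x(h) = -9 + h*sqrt(h) = -9 + h**(3/2))
b = 18 + 6*I*sqrt(3) (b = (-4 + 2)*(-9 + (-3)**(3/2)) = -2*(-9 - 3*I*sqrt(3)) = 18 + 6*I*sqrt(3) ≈ 18.0 + 10.392*I)
l(V) = -3 - 4*V (l(V) = V*(-4) - 3 = -4*V - 3 = -3 - 4*V)
1/l(b) = 1/(-3 - 4*(18 + 6*I*sqrt(3))) = 1/(-3 + (-72 - 24*I*sqrt(3))) = 1/(-75 - 24*I*sqrt(3))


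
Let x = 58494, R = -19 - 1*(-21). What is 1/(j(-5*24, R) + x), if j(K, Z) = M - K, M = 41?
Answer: 1/58655 ≈ 1.7049e-5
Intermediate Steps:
R = 2 (R = -19 + 21 = 2)
j(K, Z) = 41 - K
1/(j(-5*24, R) + x) = 1/((41 - (-5)*24) + 58494) = 1/((41 - 1*(-120)) + 58494) = 1/((41 + 120) + 58494) = 1/(161 + 58494) = 1/58655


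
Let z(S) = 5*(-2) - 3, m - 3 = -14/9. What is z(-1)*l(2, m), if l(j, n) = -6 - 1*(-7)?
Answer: -13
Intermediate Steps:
m = 13/9 (m = 3 - 14/9 = 13/9 ≈ 1.4444)
l(j, n) = 1 (l(j, n) = -6 + 7 = 1)
z(S) = -13 (z(S) = -10 - 3 = -13)
z(-1)*l(2, m) = -13*1 = -13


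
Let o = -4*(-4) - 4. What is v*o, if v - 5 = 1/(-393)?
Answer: 7856/131 ≈ 59.969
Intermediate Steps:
v = 1964/393 (v = 5 + 1/(-393) = 5 - 1/393 = 1964/393 ≈ 4.9975)
o = 12 (o = 16 - 4 = 12)
v*o = (1964/393)*12 = 7856/131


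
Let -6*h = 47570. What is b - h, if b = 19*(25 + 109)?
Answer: 31423/3 ≈ 10474.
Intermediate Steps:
b = 2546 (b = 19*134 = 2546)
h = -23785/3 (h = -⅙*47570 = -23785/3 ≈ -7928.3)
b - h = 2546 - 1*(-23785/3) = 2546 + 23785/3 = 31423/3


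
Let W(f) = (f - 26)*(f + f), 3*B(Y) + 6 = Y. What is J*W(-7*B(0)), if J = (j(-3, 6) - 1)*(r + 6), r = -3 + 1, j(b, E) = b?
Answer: 5376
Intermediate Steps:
B(Y) = -2 + Y/3
W(f) = 2*f*(-26 + f) (W(f) = (-26 + f)*(2*f) = 2*f*(-26 + f))
r = -2
J = -16 (J = (-3 - 1)*(-2 + 6) = -4*4 = -16)
J*W(-7*B(0)) = -32*(-7*(-2 + (⅓)*0))*(-26 - 7*(-2 + (⅓)*0)) = -32*(-7*(-2 + 0))*(-26 - 7*(-2 + 0)) = -32*(-7*(-2))*(-26 - 7*(-2)) = -32*14*(-26 + 14) = -32*14*(-12) = -16*(-336) = 5376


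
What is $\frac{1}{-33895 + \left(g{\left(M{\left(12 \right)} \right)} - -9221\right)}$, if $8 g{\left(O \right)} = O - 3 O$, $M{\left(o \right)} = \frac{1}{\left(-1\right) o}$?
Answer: $- \frac{48}{1184351} \approx -4.0529 \cdot 10^{-5}$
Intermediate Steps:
$M{\left(o \right)} = - \frac{1}{o}$
$g{\left(O \right)} = - \frac{O}{4}$ ($g{\left(O \right)} = \frac{O - 3 O}{8} = \frac{\left(-2\right) O}{8} = - \frac{O}{4}$)
$\frac{1}{-33895 + \left(g{\left(M{\left(12 \right)} \right)} - -9221\right)} = \frac{1}{-33895 - \left(-9221 + \frac{\left(-1\right) \frac{1}{12}}{4}\right)} = \frac{1}{-33895 + \left(- \frac{\left(-1\right) \frac{1}{12}}{4} + 9221\right)} = \frac{1}{-33895 + \left(\left(- \frac{1}{4}\right) \left(- \frac{1}{12}\right) + 9221\right)} = \frac{1}{-33895 + \left(\frac{1}{48} + 9221\right)} = \frac{1}{-33895 + \frac{442609}{48}} = \frac{1}{- \frac{1184351}{48}} = - \frac{48}{1184351}$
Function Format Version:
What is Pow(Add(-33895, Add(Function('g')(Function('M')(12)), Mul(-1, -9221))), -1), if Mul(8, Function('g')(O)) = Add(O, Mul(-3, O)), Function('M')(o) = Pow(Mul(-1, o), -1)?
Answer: Rational(-48, 1184351) ≈ -4.0529e-5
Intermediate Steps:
Function('M')(o) = Mul(-1, Pow(o, -1))
Function('g')(O) = Mul(Rational(-1, 4), O) (Function('g')(O) = Mul(Rational(1, 8), Add(O, Mul(-3, O))) = Mul(Rational(1, 8), Mul(-2, O)) = Mul(Rational(-1, 4), O))
Pow(Add(-33895, Add(Function('g')(Function('M')(12)), Mul(-1, -9221))), -1) = Pow(Add(-33895, Add(Mul(Rational(-1, 4), Mul(-1, Pow(12, -1))), Mul(-1, -9221))), -1) = Pow(Add(-33895, Add(Mul(Rational(-1, 4), Mul(-1, Rational(1, 12))), 9221)), -1) = Pow(Add(-33895, Add(Mul(Rational(-1, 4), Rational(-1, 12)), 9221)), -1) = Pow(Add(-33895, Add(Rational(1, 48), 9221)), -1) = Pow(Add(-33895, Rational(442609, 48)), -1) = Pow(Rational(-1184351, 48), -1) = Rational(-48, 1184351)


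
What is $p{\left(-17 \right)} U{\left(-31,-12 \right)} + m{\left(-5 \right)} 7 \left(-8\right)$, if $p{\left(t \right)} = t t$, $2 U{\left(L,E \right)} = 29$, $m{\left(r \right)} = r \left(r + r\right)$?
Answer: $\frac{2781}{2} \approx 1390.5$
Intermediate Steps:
$m{\left(r \right)} = 2 r^{2}$ ($m{\left(r \right)} = r 2 r = 2 r^{2}$)
$U{\left(L,E \right)} = \frac{29}{2}$ ($U{\left(L,E \right)} = \frac{1}{2} \cdot 29 = \frac{29}{2}$)
$p{\left(t \right)} = t^{2}$
$p{\left(-17 \right)} U{\left(-31,-12 \right)} + m{\left(-5 \right)} 7 \left(-8\right) = \left(-17\right)^{2} \cdot \frac{29}{2} + 2 \left(-5\right)^{2} \cdot 7 \left(-8\right) = 289 \cdot \frac{29}{2} + 2 \cdot 25 \cdot 7 \left(-8\right) = \frac{8381}{2} + 50 \cdot 7 \left(-8\right) = \frac{8381}{2} + 350 \left(-8\right) = \frac{8381}{2} - 2800 = \frac{2781}{2}$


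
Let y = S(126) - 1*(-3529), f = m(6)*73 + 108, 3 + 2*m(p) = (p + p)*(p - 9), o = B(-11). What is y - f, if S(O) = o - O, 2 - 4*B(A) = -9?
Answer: 18885/4 ≈ 4721.3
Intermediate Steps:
B(A) = 11/4 (B(A) = ½ - ¼*(-9) = ½ + 9/4 = 11/4)
o = 11/4 ≈ 2.7500
m(p) = -3/2 + p*(-9 + p) (m(p) = -3/2 + ((p + p)*(p - 9))/2 = -3/2 + ((2*p)*(-9 + p))/2 = -3/2 + (2*p*(-9 + p))/2 = -3/2 + p*(-9 + p))
S(O) = 11/4 - O
f = -2631/2 (f = (-3/2 + 6² - 9*6)*73 + 108 = (-3/2 + 36 - 54)*73 + 108 = -39/2*73 + 108 = -2847/2 + 108 = -2631/2 ≈ -1315.5)
y = 13623/4 (y = (11/4 - 1*126) - 1*(-3529) = (11/4 - 126) + 3529 = -493/4 + 3529 = 13623/4 ≈ 3405.8)
y - f = 13623/4 - 1*(-2631/2) = 13623/4 + 2631/2 = 18885/4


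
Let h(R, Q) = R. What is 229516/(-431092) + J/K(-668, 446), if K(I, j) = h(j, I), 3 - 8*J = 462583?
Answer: -12514590653/96133516 ≈ -130.18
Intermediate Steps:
J = -115645/2 (J = 3/8 - 1/8*462583 = 3/8 - 462583/8 = -115645/2 ≈ -57823.)
K(I, j) = j
229516/(-431092) + J/K(-668, 446) = 229516/(-431092) - 115645/2/446 = 229516*(-1/431092) - 115645/2*1/446 = -57379/107773 - 115645/892 = -12514590653/96133516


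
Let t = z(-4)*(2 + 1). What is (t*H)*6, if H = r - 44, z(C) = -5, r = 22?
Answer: 1980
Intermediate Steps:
H = -22 (H = 22 - 44 = -22)
t = -15 (t = -5*(2 + 1) = -5*3 = -15)
(t*H)*6 = -15*(-22)*6 = 330*6 = 1980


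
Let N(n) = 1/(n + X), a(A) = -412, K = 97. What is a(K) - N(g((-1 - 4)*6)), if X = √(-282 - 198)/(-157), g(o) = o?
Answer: (-1648*√30 + 1940363*I)/(2*(-2355*I + 2*√30)) ≈ -411.97 - 0.00015505*I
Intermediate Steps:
X = -4*I*√30/157 (X = √(-480)*(-1/157) = (4*I*√30)*(-1/157) = -4*I*√30/157 ≈ -0.13955*I)
N(n) = 1/(n - 4*I*√30/157)
a(K) - N(g((-1 - 4)*6)) = -412 - 157/(157*((-1 - 4)*6) - 4*I*√30) = -412 - 157/(157*(-5*6) - 4*I*√30) = -412 - 157/(157*(-30) - 4*I*√30) = -412 - 157/(-4710 - 4*I*√30)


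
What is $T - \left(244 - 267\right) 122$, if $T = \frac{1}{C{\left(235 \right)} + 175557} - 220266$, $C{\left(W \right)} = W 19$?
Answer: $- \frac{39147584119}{180022} \approx -2.1746 \cdot 10^{5}$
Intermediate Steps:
$C{\left(W \right)} = 19 W$
$T = - \frac{39652725851}{180022}$ ($T = \frac{1}{19 \cdot 235 + 175557} - 220266 = \frac{1}{4465 + 175557} - 220266 = \frac{1}{180022} - 220266 = - \frac{39652725851}{180022} \approx -2.2027 \cdot 10^{5}$)
$T - \left(244 - 267\right) 122 = - \frac{39652725851}{180022} - \left(244 - 267\right) 122 = - \frac{39652725851}{180022} - \left(-23\right) 122 = - \frac{39652725851}{180022} - -2806 = - \frac{39652725851}{180022} + 2806 = - \frac{39147584119}{180022}$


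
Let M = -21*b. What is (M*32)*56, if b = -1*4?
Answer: 150528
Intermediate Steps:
b = -4
M = 84 (M = -21*(-4) = 84)
(M*32)*56 = (84*32)*56 = 2688*56 = 150528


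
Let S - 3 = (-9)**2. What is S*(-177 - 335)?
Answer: -43008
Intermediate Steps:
S = 84 (S = 3 + (-9)**2 = 3 + 81 = 84)
S*(-177 - 335) = 84*(-177 - 335) = 84*(-512) = -43008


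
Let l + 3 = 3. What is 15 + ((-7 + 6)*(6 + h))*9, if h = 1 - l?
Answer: -48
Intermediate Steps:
l = 0 (l = -3 + 3 = 0)
h = 1 (h = 1 - 1*0 = 1 + 0 = 1)
15 + ((-7 + 6)*(6 + h))*9 = 15 + ((-7 + 6)*(6 + 1))*9 = 15 - 1*7*9 = 15 - 7*9 = 15 - 63 = -48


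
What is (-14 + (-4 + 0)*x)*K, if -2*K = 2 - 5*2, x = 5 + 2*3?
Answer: -232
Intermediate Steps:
x = 11 (x = 5 + 6 = 11)
K = 4 (K = -(2 - 5*2)/2 = -(2 - 10)/2 = -1/2*(-8) = 4)
(-14 + (-4 + 0)*x)*K = (-14 + (-4 + 0)*11)*4 = (-14 - 4*11)*4 = (-14 - 44)*4 = -58*4 = -232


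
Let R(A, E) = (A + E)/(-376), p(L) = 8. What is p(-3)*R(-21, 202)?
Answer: -181/47 ≈ -3.8511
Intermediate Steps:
R(A, E) = -A/376 - E/376 (R(A, E) = (A + E)*(-1/376) = -A/376 - E/376)
p(-3)*R(-21, 202) = 8*(-1/376*(-21) - 1/376*202) = 8*(21/376 - 101/188) = 8*(-181/376) = -181/47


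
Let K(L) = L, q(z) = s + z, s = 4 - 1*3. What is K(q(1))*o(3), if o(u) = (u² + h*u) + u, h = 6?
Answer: 60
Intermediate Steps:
s = 1 (s = 4 - 3 = 1)
q(z) = 1 + z
o(u) = u² + 7*u (o(u) = (u² + 6*u) + u = u² + 7*u)
K(q(1))*o(3) = (1 + 1)*(3*(7 + 3)) = 2*(3*10) = 2*30 = 60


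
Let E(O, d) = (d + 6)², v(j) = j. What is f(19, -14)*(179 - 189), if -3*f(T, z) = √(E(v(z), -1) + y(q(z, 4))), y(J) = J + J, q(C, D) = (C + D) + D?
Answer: 10*√13/3 ≈ 12.019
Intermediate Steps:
E(O, d) = (6 + d)²
q(C, D) = C + 2*D
y(J) = 2*J
f(T, z) = -√(41 + 2*z)/3 (f(T, z) = -√((6 - 1)² + 2*(z + 2*4))/3 = -√(5² + 2*(z + 8))/3 = -√(25 + 2*(8 + z))/3 = -√(25 + (16 + 2*z))/3 = -√(41 + 2*z)/3)
f(19, -14)*(179 - 189) = (-√(41 + 2*(-14))/3)*(179 - 189) = -√(41 - 28)/3*(-10) = -√13/3*(-10) = 10*√13/3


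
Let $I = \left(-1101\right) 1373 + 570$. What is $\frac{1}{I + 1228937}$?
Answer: $- \frac{1}{282166} \approx -3.544 \cdot 10^{-6}$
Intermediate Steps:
$I = -1511103$ ($I = -1511673 + 570 = -1511103$)
$\frac{1}{I + 1228937} = \frac{1}{-1511103 + 1228937} = \frac{1}{-282166} = - \frac{1}{282166}$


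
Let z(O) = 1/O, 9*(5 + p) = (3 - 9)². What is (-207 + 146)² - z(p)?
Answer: 3722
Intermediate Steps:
p = -1 (p = -5 + (3 - 9)²/9 = -5 + (⅑)*(-6)² = -5 + (⅑)*36 = -5 + 4 = -1)
(-207 + 146)² - z(p) = (-207 + 146)² - 1/(-1) = (-61)² - 1*(-1) = 3721 + 1 = 3722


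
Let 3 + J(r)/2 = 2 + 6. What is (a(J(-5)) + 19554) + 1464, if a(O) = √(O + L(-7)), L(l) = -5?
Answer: 21018 + √5 ≈ 21020.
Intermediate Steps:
J(r) = 10 (J(r) = -6 + 2*(2 + 6) = -6 + 2*8 = -6 + 16 = 10)
a(O) = √(-5 + O) (a(O) = √(O - 5) = √(-5 + O))
(a(J(-5)) + 19554) + 1464 = (√(-5 + 10) + 19554) + 1464 = (√5 + 19554) + 1464 = (19554 + √5) + 1464 = 21018 + √5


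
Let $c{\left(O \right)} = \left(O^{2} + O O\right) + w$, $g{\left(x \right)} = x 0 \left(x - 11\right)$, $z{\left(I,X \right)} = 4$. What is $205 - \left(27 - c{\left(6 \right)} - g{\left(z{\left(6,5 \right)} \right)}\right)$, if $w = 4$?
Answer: $254$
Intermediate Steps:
$g{\left(x \right)} = 0$ ($g{\left(x \right)} = 0 \left(-11 + x\right) = 0$)
$c{\left(O \right)} = 4 + 2 O^{2}$ ($c{\left(O \right)} = \left(O^{2} + O O\right) + 4 = \left(O^{2} + O^{2}\right) + 4 = 2 O^{2} + 4 = 4 + 2 O^{2}$)
$205 - \left(27 - c{\left(6 \right)} - g{\left(z{\left(6,5 \right)} \right)}\right) = 205 + \left(\left(\left(4 + 2 \cdot 6^{2}\right) + 0\right) - 27\right) = 205 + \left(\left(\left(4 + 2 \cdot 36\right) + 0\right) - 27\right) = 205 + \left(\left(\left(4 + 72\right) + 0\right) - 27\right) = 205 + \left(\left(76 + 0\right) - 27\right) = 205 + \left(76 - 27\right) = 205 + 49 = 254$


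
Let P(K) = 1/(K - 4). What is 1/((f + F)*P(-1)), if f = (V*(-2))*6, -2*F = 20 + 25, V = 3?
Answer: 10/117 ≈ 0.085470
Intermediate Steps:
P(K) = 1/(-4 + K)
F = -45/2 (F = -(20 + 25)/2 = -1/2*45 = -45/2 ≈ -22.500)
f = -36 (f = (3*(-2))*6 = -6*6 = -36)
1/((f + F)*P(-1)) = 1/((-36 - 45/2)/(-4 - 1)) = 1/(-117/2/(-5)) = 1/(-117/2*(-1/5)) = 1/(117/10) = 10/117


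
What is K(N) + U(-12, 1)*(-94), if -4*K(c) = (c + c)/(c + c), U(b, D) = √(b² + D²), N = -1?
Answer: -¼ - 94*√145 ≈ -1132.2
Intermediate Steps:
U(b, D) = √(D² + b²)
K(c) = -¼ (K(c) = -(c + c)/(4*(c + c)) = -2*c/(4*(2*c)) = -2*c*1/(2*c)/4 = -¼*1 = -¼)
K(N) + U(-12, 1)*(-94) = -¼ + √(1² + (-12)²)*(-94) = -¼ + √(1 + 144)*(-94) = -¼ + √145*(-94) = -¼ - 94*√145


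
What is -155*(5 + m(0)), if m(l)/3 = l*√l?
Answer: -775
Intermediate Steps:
m(l) = 3*l^(3/2) (m(l) = 3*(l*√l) = 3*l^(3/2))
-155*(5 + m(0)) = -155*(5 + 3*0^(3/2)) = -155*(5 + 3*0) = -155*(5 + 0) = -155*5 = -775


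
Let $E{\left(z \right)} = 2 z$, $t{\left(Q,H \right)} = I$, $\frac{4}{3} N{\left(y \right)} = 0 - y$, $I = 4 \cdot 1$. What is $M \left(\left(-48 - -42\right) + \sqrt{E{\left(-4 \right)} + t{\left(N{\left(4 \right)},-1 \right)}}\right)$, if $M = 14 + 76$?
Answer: $-540 + 180 i \approx -540.0 + 180.0 i$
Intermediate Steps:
$I = 4$
$N{\left(y \right)} = - \frac{3 y}{4}$ ($N{\left(y \right)} = \frac{3 \left(0 - y\right)}{4} = \frac{3 \left(- y\right)}{4} = - \frac{3 y}{4}$)
$t{\left(Q,H \right)} = 4$
$M = 90$
$M \left(\left(-48 - -42\right) + \sqrt{E{\left(-4 \right)} + t{\left(N{\left(4 \right)},-1 \right)}}\right) = 90 \left(\left(-48 - -42\right) + \sqrt{2 \left(-4\right) + 4}\right) = 90 \left(\left(-48 + 42\right) + \sqrt{-8 + 4}\right) = 90 \left(-6 + \sqrt{-4}\right) = 90 \left(-6 + 2 i\right) = -540 + 180 i$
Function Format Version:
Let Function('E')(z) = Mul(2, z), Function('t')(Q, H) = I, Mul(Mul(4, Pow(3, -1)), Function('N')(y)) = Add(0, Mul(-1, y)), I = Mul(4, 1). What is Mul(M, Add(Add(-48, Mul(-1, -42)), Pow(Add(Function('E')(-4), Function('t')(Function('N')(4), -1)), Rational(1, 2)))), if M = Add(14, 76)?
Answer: Add(-540, Mul(180, I)) ≈ Add(-540.00, Mul(180.00, I))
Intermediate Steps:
I = 4
Function('N')(y) = Mul(Rational(-3, 4), y) (Function('N')(y) = Mul(Rational(3, 4), Add(0, Mul(-1, y))) = Mul(Rational(3, 4), Mul(-1, y)) = Mul(Rational(-3, 4), y))
Function('t')(Q, H) = 4
M = 90
Mul(M, Add(Add(-48, Mul(-1, -42)), Pow(Add(Function('E')(-4), Function('t')(Function('N')(4), -1)), Rational(1, 2)))) = Mul(90, Add(Add(-48, Mul(-1, -42)), Pow(Add(Mul(2, -4), 4), Rational(1, 2)))) = Mul(90, Add(Add(-48, 42), Pow(Add(-8, 4), Rational(1, 2)))) = Mul(90, Add(-6, Pow(-4, Rational(1, 2)))) = Mul(90, Add(-6, Mul(2, I))) = Add(-540, Mul(180, I))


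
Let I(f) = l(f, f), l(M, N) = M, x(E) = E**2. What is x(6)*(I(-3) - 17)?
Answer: -720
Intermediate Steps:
I(f) = f
x(6)*(I(-3) - 17) = 6**2*(-3 - 17) = 36*(-20) = -720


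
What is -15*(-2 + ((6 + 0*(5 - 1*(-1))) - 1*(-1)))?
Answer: -75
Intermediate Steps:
-15*(-2 + ((6 + 0*(5 - 1*(-1))) - 1*(-1))) = -15*(-2 + ((6 + 0*(5 + 1)) + 1)) = -15*(-2 + ((6 + 0*6) + 1)) = -15*(-2 + ((6 + 0) + 1)) = -15*(-2 + (6 + 1)) = -15*(-2 + 7) = -15*5 = -75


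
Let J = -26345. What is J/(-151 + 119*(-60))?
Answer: 26345/7291 ≈ 3.6134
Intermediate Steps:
J/(-151 + 119*(-60)) = -26345/(-151 + 119*(-60)) = -26345/(-151 - 7140) = -26345/(-7291) = -26345*(-1/7291) = 26345/7291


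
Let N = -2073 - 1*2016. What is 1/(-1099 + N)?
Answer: -1/5188 ≈ -0.00019275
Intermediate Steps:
N = -4089 (N = -2073 - 2016 = -4089)
1/(-1099 + N) = 1/(-1099 - 4089) = 1/(-5188) = -1/5188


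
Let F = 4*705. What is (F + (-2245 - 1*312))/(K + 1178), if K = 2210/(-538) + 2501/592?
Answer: 41882224/187612753 ≈ 0.22324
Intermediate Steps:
F = 2820
K = 18609/159248 (K = 2210*(-1/538) + 2501*(1/592) = -1105/269 + 2501/592 = 18609/159248 ≈ 0.11686)
(F + (-2245 - 1*312))/(K + 1178) = (2820 + (-2245 - 1*312))/(18609/159248 + 1178) = (2820 + (-2245 - 312))/(187612753/159248) = (2820 - 2557)*(159248/187612753) = 263*(159248/187612753) = 41882224/187612753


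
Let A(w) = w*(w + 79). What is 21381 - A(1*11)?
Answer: 20391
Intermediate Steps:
A(w) = w*(79 + w)
21381 - A(1*11) = 21381 - 1*11*(79 + 1*11) = 21381 - 11*(79 + 11) = 21381 - 11*90 = 21381 - 1*990 = 21381 - 990 = 20391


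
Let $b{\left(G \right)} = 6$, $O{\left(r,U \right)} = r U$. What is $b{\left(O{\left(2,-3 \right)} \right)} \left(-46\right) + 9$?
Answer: $-267$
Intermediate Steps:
$O{\left(r,U \right)} = U r$
$b{\left(O{\left(2,-3 \right)} \right)} \left(-46\right) + 9 = 6 \left(-46\right) + 9 = -276 + 9 = -267$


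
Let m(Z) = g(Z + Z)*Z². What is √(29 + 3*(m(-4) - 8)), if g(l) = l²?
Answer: √3077 ≈ 55.471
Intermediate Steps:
m(Z) = 4*Z⁴ (m(Z) = (Z + Z)²*Z² = (2*Z)²*Z² = (4*Z²)*Z² = 4*Z⁴)
√(29 + 3*(m(-4) - 8)) = √(29 + 3*(4*(-4)⁴ - 8)) = √(29 + 3*(4*256 - 8)) = √(29 + 3*(1024 - 8)) = √(29 + 3*1016) = √(29 + 3048) = √3077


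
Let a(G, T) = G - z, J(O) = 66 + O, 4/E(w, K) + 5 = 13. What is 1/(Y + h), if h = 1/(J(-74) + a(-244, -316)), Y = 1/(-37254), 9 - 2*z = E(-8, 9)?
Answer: -38185350/150041 ≈ -254.50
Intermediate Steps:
E(w, K) = 1/2 (E(w, K) = 4/(-5 + 13) = 4/8 = 4*(1/8) = 1/2)
z = 17/4 (z = 9/2 - 1/2*1/2 = 9/2 - 1/4 = 17/4 ≈ 4.2500)
a(G, T) = -17/4 + G (a(G, T) = G - 1*17/4 = G - 17/4 = -17/4 + G)
Y = -1/37254 ≈ -2.6843e-5
h = -4/1025 (h = 1/((66 - 74) + (-17/4 - 244)) = 1/(-8 - 993/4) = 1/(-1025/4) = -4/1025 ≈ -0.0039024)
1/(Y + h) = 1/(-1/37254 - 4/1025) = 1/(-150041/38185350) = -38185350/150041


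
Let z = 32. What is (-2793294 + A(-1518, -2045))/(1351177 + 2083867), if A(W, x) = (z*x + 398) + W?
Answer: -1429927/1717522 ≈ -0.83255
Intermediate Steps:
A(W, x) = 398 + W + 32*x (A(W, x) = (32*x + 398) + W = (398 + 32*x) + W = 398 + W + 32*x)
(-2793294 + A(-1518, -2045))/(1351177 + 2083867) = (-2793294 + (398 - 1518 + 32*(-2045)))/(1351177 + 2083867) = (-2793294 + (398 - 1518 - 65440))/3435044 = (-2793294 - 66560)*(1/3435044) = -2859854*1/3435044 = -1429927/1717522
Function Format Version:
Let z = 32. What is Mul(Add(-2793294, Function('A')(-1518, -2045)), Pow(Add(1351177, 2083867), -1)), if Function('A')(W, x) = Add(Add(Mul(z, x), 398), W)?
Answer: Rational(-1429927, 1717522) ≈ -0.83255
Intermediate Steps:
Function('A')(W, x) = Add(398, W, Mul(32, x)) (Function('A')(W, x) = Add(Add(Mul(32, x), 398), W) = Add(Add(398, Mul(32, x)), W) = Add(398, W, Mul(32, x)))
Mul(Add(-2793294, Function('A')(-1518, -2045)), Pow(Add(1351177, 2083867), -1)) = Mul(Add(-2793294, Add(398, -1518, Mul(32, -2045))), Pow(Add(1351177, 2083867), -1)) = Mul(Add(-2793294, Add(398, -1518, -65440)), Pow(3435044, -1)) = Mul(Add(-2793294, -66560), Rational(1, 3435044)) = Mul(-2859854, Rational(1, 3435044)) = Rational(-1429927, 1717522)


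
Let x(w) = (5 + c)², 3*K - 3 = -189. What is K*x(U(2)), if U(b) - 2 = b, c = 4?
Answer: -5022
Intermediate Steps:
K = -62 (K = 1 + (⅓)*(-189) = 1 - 63 = -62)
U(b) = 2 + b
x(w) = 81 (x(w) = (5 + 4)² = 9² = 81)
K*x(U(2)) = -62*81 = -5022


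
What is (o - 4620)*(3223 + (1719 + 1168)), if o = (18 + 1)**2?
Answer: -26022490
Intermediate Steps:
o = 361 (o = 19**2 = 361)
(o - 4620)*(3223 + (1719 + 1168)) = (361 - 4620)*(3223 + (1719 + 1168)) = -4259*(3223 + 2887) = -4259*6110 = -26022490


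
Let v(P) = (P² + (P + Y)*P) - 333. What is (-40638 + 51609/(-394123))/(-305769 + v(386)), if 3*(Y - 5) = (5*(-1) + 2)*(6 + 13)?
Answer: 16016422083/5326178222 ≈ 3.0071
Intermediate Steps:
Y = -14 (Y = 5 + ((5*(-1) + 2)*(6 + 13))/3 = 5 + ((-5 + 2)*19)/3 = 5 + (-3*19)/3 = 5 + (⅓)*(-57) = 5 - 19 = -14)
v(P) = -333 + P² + P*(-14 + P) (v(P) = (P² + (P - 14)*P) - 333 = (P² + (-14 + P)*P) - 333 = (P² + P*(-14 + P)) - 333 = -333 + P² + P*(-14 + P))
(-40638 + 51609/(-394123))/(-305769 + v(386)) = (-40638 + 51609/(-394123))/(-305769 + (-333 - 14*386 + 2*386²)) = (-40638 + 51609*(-1/394123))/(-305769 + (-333 - 5404 + 2*148996)) = (-40638 - 51609/394123)/(-305769 + (-333 - 5404 + 297992)) = -16016422083/(394123*(-305769 + 292255)) = -16016422083/394123/(-13514) = -16016422083/394123*(-1/13514) = 16016422083/5326178222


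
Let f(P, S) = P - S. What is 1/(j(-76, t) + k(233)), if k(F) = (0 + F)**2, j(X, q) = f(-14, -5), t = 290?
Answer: 1/54280 ≈ 1.8423e-5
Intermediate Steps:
j(X, q) = -9 (j(X, q) = -14 - 1*(-5) = -14 + 5 = -9)
k(F) = F**2
1/(j(-76, t) + k(233)) = 1/(-9 + 233**2) = 1/(-9 + 54289) = 1/54280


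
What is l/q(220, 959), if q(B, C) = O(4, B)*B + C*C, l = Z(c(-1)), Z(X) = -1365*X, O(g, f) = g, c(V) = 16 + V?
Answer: -20475/920561 ≈ -0.022242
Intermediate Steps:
l = -20475 (l = -1365*(16 - 1) = -1365*15 = -20475)
q(B, C) = C² + 4*B (q(B, C) = 4*B + C*C = 4*B + C² = C² + 4*B)
l/q(220, 959) = -20475/(959² + 4*220) = -20475/(919681 + 880) = -20475/920561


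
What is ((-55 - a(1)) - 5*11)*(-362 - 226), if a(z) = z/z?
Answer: 65268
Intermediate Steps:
a(z) = 1
((-55 - a(1)) - 5*11)*(-362 - 226) = ((-55 - 1*1) - 5*11)*(-362 - 226) = ((-55 - 1) - 55)*(-588) = (-56 - 55)*(-588) = -111*(-588) = 65268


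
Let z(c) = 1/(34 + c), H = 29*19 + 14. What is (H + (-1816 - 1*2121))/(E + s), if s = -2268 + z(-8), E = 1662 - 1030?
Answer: 87672/42535 ≈ 2.0612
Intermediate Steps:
H = 565 (H = 551 + 14 = 565)
E = 632
s = -58967/26 (s = -2268 + 1/(34 - 8) = -2268 + 1/26 = -58967/26 ≈ -2268.0)
(H + (-1816 - 1*2121))/(E + s) = (565 + (-1816 - 1*2121))/(632 - 58967/26) = (565 + (-1816 - 2121))/(-42535/26) = (565 - 3937)*(-26/42535) = -3372*(-26/42535) = 87672/42535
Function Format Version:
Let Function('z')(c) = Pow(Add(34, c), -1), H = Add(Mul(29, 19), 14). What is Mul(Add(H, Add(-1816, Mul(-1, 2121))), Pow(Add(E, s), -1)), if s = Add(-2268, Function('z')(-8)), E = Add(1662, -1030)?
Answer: Rational(87672, 42535) ≈ 2.0612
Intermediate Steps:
H = 565 (H = Add(551, 14) = 565)
E = 632
s = Rational(-58967, 26) (s = Add(-2268, Pow(Add(34, -8), -1)) = Add(-2268, Pow(26, -1)) = Add(-2268, Rational(1, 26)) = Rational(-58967, 26) ≈ -2268.0)
Mul(Add(H, Add(-1816, Mul(-1, 2121))), Pow(Add(E, s), -1)) = Mul(Add(565, Add(-1816, Mul(-1, 2121))), Pow(Add(632, Rational(-58967, 26)), -1)) = Mul(Add(565, Add(-1816, -2121)), Pow(Rational(-42535, 26), -1)) = Mul(Add(565, -3937), Rational(-26, 42535)) = Mul(-3372, Rational(-26, 42535)) = Rational(87672, 42535)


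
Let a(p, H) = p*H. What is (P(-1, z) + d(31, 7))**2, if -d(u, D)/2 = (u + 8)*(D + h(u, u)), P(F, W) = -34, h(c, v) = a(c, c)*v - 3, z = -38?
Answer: 5401180513936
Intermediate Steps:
a(p, H) = H*p
h(c, v) = -3 + v*c**2 (h(c, v) = (c*c)*v - 3 = c**2*v - 3 = v*c**2 - 3 = -3 + v*c**2)
d(u, D) = -2*(8 + u)*(-3 + D + u**3) (d(u, D) = -2*(u + 8)*(D + (-3 + u*u**2)) = -2*(8 + u)*(D + (-3 + u**3)) = -2*(8 + u)*(-3 + D + u**3))
(P(-1, z) + d(31, 7))**2 = (-34 + (48 - 16*7 - 16*31**3 - 2*7*31 - 2*31*(-3 + 31**3)))**2 = (-34 + (48 - 112 - 16*29791 - 434 - 2*31*(-3 + 29791)))**2 = (-34 + (48 - 112 - 476656 - 434 - 2*31*29788))**2 = (-34 + (48 - 112 - 476656 - 434 - 1846856))**2 = (-34 - 2324010)**2 = (-2324044)**2 = 5401180513936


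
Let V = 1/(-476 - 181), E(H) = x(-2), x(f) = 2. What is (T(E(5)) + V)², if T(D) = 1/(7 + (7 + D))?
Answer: 410881/110502144 ≈ 0.0037183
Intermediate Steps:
E(H) = 2
T(D) = 1/(14 + D)
V = -1/657 (V = 1/(-657) = -1/657 ≈ -0.0015221)
(T(E(5)) + V)² = (1/(14 + 2) - 1/657)² = (1/16 - 1/657)² = (641/10512)² = 410881/110502144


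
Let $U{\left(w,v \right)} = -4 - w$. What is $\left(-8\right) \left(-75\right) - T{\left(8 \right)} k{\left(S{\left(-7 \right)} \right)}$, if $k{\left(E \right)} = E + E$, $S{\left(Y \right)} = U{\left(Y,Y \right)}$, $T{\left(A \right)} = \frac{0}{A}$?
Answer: $600$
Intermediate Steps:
$T{\left(A \right)} = 0$
$S{\left(Y \right)} = -4 - Y$
$k{\left(E \right)} = 2 E$
$\left(-8\right) \left(-75\right) - T{\left(8 \right)} k{\left(S{\left(-7 \right)} \right)} = \left(-8\right) \left(-75\right) - 0 \cdot 2 \left(-4 - -7\right) = 600 - 0 \cdot 2 \left(-4 + 7\right) = 600 - 0 \cdot 2 \cdot 3 = 600 - 0 \cdot 6 = 600 - 0 = 600 + 0 = 600$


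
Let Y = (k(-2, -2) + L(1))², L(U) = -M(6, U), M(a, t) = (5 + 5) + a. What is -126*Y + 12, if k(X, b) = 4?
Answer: -18132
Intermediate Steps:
M(a, t) = 10 + a
L(U) = -16 (L(U) = -(10 + 6) = -1*16 = -16)
Y = 144 (Y = (4 - 16)² = (-12)² = 144)
-126*Y + 12 = -126*144 + 12 = -18144 + 12 = -18132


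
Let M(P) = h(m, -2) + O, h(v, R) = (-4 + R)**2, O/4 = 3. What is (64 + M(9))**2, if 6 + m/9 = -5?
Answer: 12544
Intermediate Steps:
O = 12 (O = 4*3 = 12)
m = -99 (m = -54 + 9*(-5) = -54 - 45 = -99)
M(P) = 48 (M(P) = (-4 - 2)**2 + 12 = (-6)**2 + 12 = 36 + 12 = 48)
(64 + M(9))**2 = (64 + 48)**2 = 112**2 = 12544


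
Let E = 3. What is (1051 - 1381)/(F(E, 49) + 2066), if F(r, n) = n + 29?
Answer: -165/1072 ≈ -0.15392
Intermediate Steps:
F(r, n) = 29 + n
(1051 - 1381)/(F(E, 49) + 2066) = (1051 - 1381)/((29 + 49) + 2066) = -330/(78 + 2066) = -330/2144 = -330*1/2144 = -165/1072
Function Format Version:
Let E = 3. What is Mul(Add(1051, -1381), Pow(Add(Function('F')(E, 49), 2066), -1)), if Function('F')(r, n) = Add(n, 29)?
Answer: Rational(-165, 1072) ≈ -0.15392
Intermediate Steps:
Function('F')(r, n) = Add(29, n)
Mul(Add(1051, -1381), Pow(Add(Function('F')(E, 49), 2066), -1)) = Mul(Add(1051, -1381), Pow(Add(Add(29, 49), 2066), -1)) = Mul(-330, Pow(Add(78, 2066), -1)) = Mul(-330, Pow(2144, -1)) = Mul(-330, Rational(1, 2144)) = Rational(-165, 1072)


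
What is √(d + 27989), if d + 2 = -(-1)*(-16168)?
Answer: √11819 ≈ 108.72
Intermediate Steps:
d = -16170 (d = -2 - (-1)*(-16168) = -2 - 1*16168 = -2 - 16168 = -16170)
√(d + 27989) = √(-16170 + 27989) = √11819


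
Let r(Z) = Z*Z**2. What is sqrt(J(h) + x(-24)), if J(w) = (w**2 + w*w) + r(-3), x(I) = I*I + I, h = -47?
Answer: sqrt(4943) ≈ 70.307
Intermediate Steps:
x(I) = I + I**2 (x(I) = I**2 + I = I + I**2)
r(Z) = Z**3
J(w) = -27 + 2*w**2 (J(w) = (w**2 + w*w) + (-3)**3 = (w**2 + w**2) - 27 = 2*w**2 - 27 = -27 + 2*w**2)
sqrt(J(h) + x(-24)) = sqrt((-27 + 2*(-47)**2) - 24*(1 - 24)) = sqrt((-27 + 2*2209) - 24*(-23)) = sqrt((-27 + 4418) + 552) = sqrt(4391 + 552) = sqrt(4943)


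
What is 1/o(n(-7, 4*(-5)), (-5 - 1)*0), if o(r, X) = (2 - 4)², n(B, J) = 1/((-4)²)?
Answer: ¼ ≈ 0.25000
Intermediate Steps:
n(B, J) = 1/16
o(r, X) = 4 (o(r, X) = (-2)² = 4)
1/o(n(-7, 4*(-5)), (-5 - 1)*0) = 1/4 = ¼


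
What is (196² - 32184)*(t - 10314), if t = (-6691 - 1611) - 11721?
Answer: -189060184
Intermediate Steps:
t = -20023 (t = -8302 - 11721 = -20023)
(196² - 32184)*(t - 10314) = (196² - 32184)*(-20023 - 10314) = (38416 - 32184)*(-30337) = 6232*(-30337) = -189060184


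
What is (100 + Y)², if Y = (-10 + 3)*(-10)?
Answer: 28900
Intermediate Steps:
Y = 70 (Y = -7*(-10) = 70)
(100 + Y)² = (100 + 70)² = 170² = 28900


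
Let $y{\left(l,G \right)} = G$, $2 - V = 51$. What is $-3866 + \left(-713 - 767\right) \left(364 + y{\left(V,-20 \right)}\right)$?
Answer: $-512986$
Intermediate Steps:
$V = -49$ ($V = 2 - 51 = -49$)
$-3866 + \left(-713 - 767\right) \left(364 + y{\left(V,-20 \right)}\right) = -3866 + \left(-713 - 767\right) \left(364 - 20\right) = -3866 - 509120 = -512986$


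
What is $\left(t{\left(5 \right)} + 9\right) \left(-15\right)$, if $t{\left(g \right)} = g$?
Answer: $-210$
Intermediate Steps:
$\left(t{\left(5 \right)} + 9\right) \left(-15\right) = \left(5 + 9\right) \left(-15\right) = 14 \left(-15\right) = -210$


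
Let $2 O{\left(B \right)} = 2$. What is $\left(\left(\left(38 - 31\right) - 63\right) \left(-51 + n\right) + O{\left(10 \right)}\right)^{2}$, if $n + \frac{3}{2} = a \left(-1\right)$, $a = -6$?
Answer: $6786025$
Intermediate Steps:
$O{\left(B \right)} = 1$ ($O{\left(B \right)} = \frac{1}{2} \cdot 2 = 1$)
$n = \frac{9}{2}$ ($n = - \frac{3}{2} - -6 = - \frac{3}{2} + 6 = \frac{9}{2} \approx 4.5$)
$\left(\left(\left(38 - 31\right) - 63\right) \left(-51 + n\right) + O{\left(10 \right)}\right)^{2} = \left(\left(\left(38 - 31\right) - 63\right) \left(-51 + \frac{9}{2}\right) + 1\right)^{2} = \left(\left(7 - 63\right) \left(- \frac{93}{2}\right) + 1\right)^{2} = \left(\left(-56\right) \left(- \frac{93}{2}\right) + 1\right)^{2} = \left(2604 + 1\right)^{2} = 2605^{2} = 6786025$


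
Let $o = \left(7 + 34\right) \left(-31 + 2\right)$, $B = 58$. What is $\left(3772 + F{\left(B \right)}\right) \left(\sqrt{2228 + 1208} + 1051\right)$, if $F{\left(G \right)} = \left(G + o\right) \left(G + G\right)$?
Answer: $-133922624 - 254848 \sqrt{859} \approx -1.4139 \cdot 10^{8}$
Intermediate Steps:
$o = -1189$ ($o = 41 \left(-29\right) = -1189$)
$F{\left(G \right)} = 2 G \left(-1189 + G\right)$ ($F{\left(G \right)} = \left(G - 1189\right) \left(G + G\right) = \left(-1189 + G\right) 2 G = 2 G \left(-1189 + G\right)$)
$\left(3772 + F{\left(B \right)}\right) \left(\sqrt{2228 + 1208} + 1051\right) = \left(3772 + 2 \cdot 58 \left(-1189 + 58\right)\right) \left(\sqrt{2228 + 1208} + 1051\right) = \left(3772 + 2 \cdot 58 \left(-1131\right)\right) \left(\sqrt{3436} + 1051\right) = \left(3772 - 131196\right) \left(2 \sqrt{859} + 1051\right) = - 127424 \left(1051 + 2 \sqrt{859}\right) = -133922624 - 254848 \sqrt{859}$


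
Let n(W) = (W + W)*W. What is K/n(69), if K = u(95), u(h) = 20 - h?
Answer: -25/3174 ≈ -0.0078765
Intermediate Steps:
n(W) = 2*W² (n(W) = (2*W)*W = 2*W²)
K = -75 (K = 20 - 1*95 = 20 - 95 = -75)
K/n(69) = -75/(2*69²) = -75/(2*4761) = -75/9522 = -75*1/9522 = -25/3174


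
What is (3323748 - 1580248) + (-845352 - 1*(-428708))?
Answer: 1326856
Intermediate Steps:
(3323748 - 1580248) + (-845352 - 1*(-428708)) = 1743500 + (-845352 + 428708) = 1743500 - 416644 = 1326856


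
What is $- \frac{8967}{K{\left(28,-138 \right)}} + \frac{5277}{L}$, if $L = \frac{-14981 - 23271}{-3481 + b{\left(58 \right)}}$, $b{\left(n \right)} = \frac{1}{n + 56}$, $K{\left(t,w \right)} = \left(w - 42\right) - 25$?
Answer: $\frac{156130211627}{297983080} \approx 523.96$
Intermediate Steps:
$K{\left(t,w \right)} = -67 + w$ ($K{\left(t,w \right)} = \left(-42 + w\right) - 25 = -67 + w$)
$b{\left(n \right)} = \frac{1}{56 + n}$
$L = \frac{4360728}{396833}$ ($L = \frac{-14981 - 23271}{-3481 + \frac{1}{56 + 58}} = - \frac{38252}{-3481 + \frac{1}{114}} = - \frac{38252}{- \frac{396833}{114}} = \left(-38252\right) \left(- \frac{114}{396833}\right) = \frac{4360728}{396833} \approx 10.989$)
$- \frac{8967}{K{\left(28,-138 \right)}} + \frac{5277}{L} = - \frac{8967}{-67 - 138} + \frac{5277}{\frac{4360728}{396833}} = - \frac{8967}{-205} + 5277 \cdot \frac{396833}{4360728} = \left(-8967\right) \left(- \frac{1}{205}\right) + \frac{698029247}{1453576} = \frac{8967}{205} + \frac{698029247}{1453576} = \frac{156130211627}{297983080}$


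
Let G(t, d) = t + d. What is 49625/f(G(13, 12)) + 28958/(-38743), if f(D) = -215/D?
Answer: -223589583/38743 ≈ -5771.1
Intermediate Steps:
G(t, d) = d + t
49625/f(G(13, 12)) + 28958/(-38743) = 49625/((-215/(12 + 13))) + 28958/(-38743) = 49625/((-215/25)) + 28958*(-1/38743) = 49625/((-215*1/25)) - 28958/38743 = 49625/(-43/5) - 28958/38743 = 49625*(-5/43) - 28958/38743 = -248125/43 - 28958/38743 = -223589583/38743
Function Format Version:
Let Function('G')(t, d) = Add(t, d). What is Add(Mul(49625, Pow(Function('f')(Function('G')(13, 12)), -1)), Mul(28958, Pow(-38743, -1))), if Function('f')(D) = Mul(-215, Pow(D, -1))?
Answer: Rational(-223589583, 38743) ≈ -5771.1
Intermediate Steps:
Function('G')(t, d) = Add(d, t)
Add(Mul(49625, Pow(Function('f')(Function('G')(13, 12)), -1)), Mul(28958, Pow(-38743, -1))) = Add(Mul(49625, Pow(Mul(-215, Pow(Add(12, 13), -1)), -1)), Mul(28958, Pow(-38743, -1))) = Add(Mul(49625, Pow(Mul(-215, Pow(25, -1)), -1)), Mul(28958, Rational(-1, 38743))) = Add(Mul(49625, Pow(Mul(-215, Rational(1, 25)), -1)), Rational(-28958, 38743)) = Add(Mul(49625, Pow(Rational(-43, 5), -1)), Rational(-28958, 38743)) = Add(Mul(49625, Rational(-5, 43)), Rational(-28958, 38743)) = Add(Rational(-248125, 43), Rational(-28958, 38743)) = Rational(-223589583, 38743)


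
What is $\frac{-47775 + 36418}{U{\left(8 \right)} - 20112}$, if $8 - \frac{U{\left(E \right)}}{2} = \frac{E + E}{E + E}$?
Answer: $\frac{11357}{20098} \approx 0.56508$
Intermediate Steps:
$U{\left(E \right)} = 14$ ($U{\left(E \right)} = 16 - 2 \frac{E + E}{E + E} = 16 - 2 \frac{2 E}{2 E} = 16 - 2 \cdot 2 E \frac{1}{2 E} = 16 - 2 = 14$)
$\frac{-47775 + 36418}{U{\left(8 \right)} - 20112} = \frac{-47775 + 36418}{14 - 20112} = - \frac{11357}{14 - 20112} = - \frac{11357}{-20098} = \left(-11357\right) \left(- \frac{1}{20098}\right) = \frac{11357}{20098}$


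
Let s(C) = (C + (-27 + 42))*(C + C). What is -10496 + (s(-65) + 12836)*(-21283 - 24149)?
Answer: -878483648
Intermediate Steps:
s(C) = 2*C*(15 + C) (s(C) = (C + 15)*(2*C) = (15 + C)*(2*C) = 2*C*(15 + C))
-10496 + (s(-65) + 12836)*(-21283 - 24149) = -10496 + (2*(-65)*(15 - 65) + 12836)*(-21283 - 24149) = -10496 + (2*(-65)*(-50) + 12836)*(-45432) = -10496 + (6500 + 12836)*(-45432) = -10496 + 19336*(-45432) = -10496 - 878473152 = -878483648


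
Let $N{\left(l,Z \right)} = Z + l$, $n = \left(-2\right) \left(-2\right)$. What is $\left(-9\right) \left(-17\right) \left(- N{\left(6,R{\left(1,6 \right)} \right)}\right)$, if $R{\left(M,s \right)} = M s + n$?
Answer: $-2448$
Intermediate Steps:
$n = 4$
$R{\left(M,s \right)} = 4 + M s$ ($R{\left(M,s \right)} = M s + 4 = 4 + M s$)
$\left(-9\right) \left(-17\right) \left(- N{\left(6,R{\left(1,6 \right)} \right)}\right) = \left(-9\right) \left(-17\right) \left(- (\left(4 + 1 \cdot 6\right) + 6)\right) = 153 \left(- (\left(4 + 6\right) + 6)\right) = 153 \left(- (10 + 6)\right) = 153 \left(\left(-1\right) 16\right) = 153 \left(-16\right) = -2448$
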